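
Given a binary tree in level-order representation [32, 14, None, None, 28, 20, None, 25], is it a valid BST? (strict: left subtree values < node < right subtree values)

Level-order array: [32, 14, None, None, 28, 20, None, 25]
Validate using subtree bounds (lo, hi): at each node, require lo < value < hi,
then recurse left with hi=value and right with lo=value.
Preorder trace (stopping at first violation):
  at node 32 with bounds (-inf, +inf): OK
  at node 14 with bounds (-inf, 32): OK
  at node 28 with bounds (14, 32): OK
  at node 20 with bounds (14, 28): OK
  at node 25 with bounds (14, 20): VIOLATION
Node 25 violates its bound: not (14 < 25 < 20).
Result: Not a valid BST


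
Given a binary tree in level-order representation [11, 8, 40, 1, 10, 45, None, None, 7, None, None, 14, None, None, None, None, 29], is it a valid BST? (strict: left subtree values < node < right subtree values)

Level-order array: [11, 8, 40, 1, 10, 45, None, None, 7, None, None, 14, None, None, None, None, 29]
Validate using subtree bounds (lo, hi): at each node, require lo < value < hi,
then recurse left with hi=value and right with lo=value.
Preorder trace (stopping at first violation):
  at node 11 with bounds (-inf, +inf): OK
  at node 8 with bounds (-inf, 11): OK
  at node 1 with bounds (-inf, 8): OK
  at node 7 with bounds (1, 8): OK
  at node 10 with bounds (8, 11): OK
  at node 40 with bounds (11, +inf): OK
  at node 45 with bounds (11, 40): VIOLATION
Node 45 violates its bound: not (11 < 45 < 40).
Result: Not a valid BST


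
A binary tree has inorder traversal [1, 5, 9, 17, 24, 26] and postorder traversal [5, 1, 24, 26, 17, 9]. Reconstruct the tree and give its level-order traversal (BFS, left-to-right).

Inorder:   [1, 5, 9, 17, 24, 26]
Postorder: [5, 1, 24, 26, 17, 9]
Algorithm: postorder visits root last, so walk postorder right-to-left;
each value is the root of the current inorder slice — split it at that
value, recurse on the right subtree first, then the left.
Recursive splits:
  root=9; inorder splits into left=[1, 5], right=[17, 24, 26]
  root=17; inorder splits into left=[], right=[24, 26]
  root=26; inorder splits into left=[24], right=[]
  root=24; inorder splits into left=[], right=[]
  root=1; inorder splits into left=[], right=[5]
  root=5; inorder splits into left=[], right=[]
Reconstructed level-order: [9, 1, 17, 5, 26, 24]


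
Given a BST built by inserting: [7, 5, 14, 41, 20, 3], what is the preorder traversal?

Tree insertion order: [7, 5, 14, 41, 20, 3]
Tree (level-order array): [7, 5, 14, 3, None, None, 41, None, None, 20]
Preorder traversal: [7, 5, 3, 14, 41, 20]


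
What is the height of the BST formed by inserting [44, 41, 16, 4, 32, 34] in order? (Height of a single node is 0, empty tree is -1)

Insertion order: [44, 41, 16, 4, 32, 34]
Tree (level-order array): [44, 41, None, 16, None, 4, 32, None, None, None, 34]
Compute height bottom-up (empty subtree = -1):
  height(4) = 1 + max(-1, -1) = 0
  height(34) = 1 + max(-1, -1) = 0
  height(32) = 1 + max(-1, 0) = 1
  height(16) = 1 + max(0, 1) = 2
  height(41) = 1 + max(2, -1) = 3
  height(44) = 1 + max(3, -1) = 4
Height = 4


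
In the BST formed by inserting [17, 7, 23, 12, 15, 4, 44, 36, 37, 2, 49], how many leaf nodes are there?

Tree built from: [17, 7, 23, 12, 15, 4, 44, 36, 37, 2, 49]
Tree (level-order array): [17, 7, 23, 4, 12, None, 44, 2, None, None, 15, 36, 49, None, None, None, None, None, 37]
Rule: A leaf has 0 children.
Per-node child counts:
  node 17: 2 child(ren)
  node 7: 2 child(ren)
  node 4: 1 child(ren)
  node 2: 0 child(ren)
  node 12: 1 child(ren)
  node 15: 0 child(ren)
  node 23: 1 child(ren)
  node 44: 2 child(ren)
  node 36: 1 child(ren)
  node 37: 0 child(ren)
  node 49: 0 child(ren)
Matching nodes: [2, 15, 37, 49]
Count of leaf nodes: 4


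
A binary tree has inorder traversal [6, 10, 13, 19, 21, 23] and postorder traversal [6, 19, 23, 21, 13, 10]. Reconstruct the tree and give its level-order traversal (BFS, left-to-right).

Inorder:   [6, 10, 13, 19, 21, 23]
Postorder: [6, 19, 23, 21, 13, 10]
Algorithm: postorder visits root last, so walk postorder right-to-left;
each value is the root of the current inorder slice — split it at that
value, recurse on the right subtree first, then the left.
Recursive splits:
  root=10; inorder splits into left=[6], right=[13, 19, 21, 23]
  root=13; inorder splits into left=[], right=[19, 21, 23]
  root=21; inorder splits into left=[19], right=[23]
  root=23; inorder splits into left=[], right=[]
  root=19; inorder splits into left=[], right=[]
  root=6; inorder splits into left=[], right=[]
Reconstructed level-order: [10, 6, 13, 21, 19, 23]


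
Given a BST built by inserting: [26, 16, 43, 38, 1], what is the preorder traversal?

Tree insertion order: [26, 16, 43, 38, 1]
Tree (level-order array): [26, 16, 43, 1, None, 38]
Preorder traversal: [26, 16, 1, 43, 38]


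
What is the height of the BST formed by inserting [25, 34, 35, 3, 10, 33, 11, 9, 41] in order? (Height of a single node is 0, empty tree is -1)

Insertion order: [25, 34, 35, 3, 10, 33, 11, 9, 41]
Tree (level-order array): [25, 3, 34, None, 10, 33, 35, 9, 11, None, None, None, 41]
Compute height bottom-up (empty subtree = -1):
  height(9) = 1 + max(-1, -1) = 0
  height(11) = 1 + max(-1, -1) = 0
  height(10) = 1 + max(0, 0) = 1
  height(3) = 1 + max(-1, 1) = 2
  height(33) = 1 + max(-1, -1) = 0
  height(41) = 1 + max(-1, -1) = 0
  height(35) = 1 + max(-1, 0) = 1
  height(34) = 1 + max(0, 1) = 2
  height(25) = 1 + max(2, 2) = 3
Height = 3


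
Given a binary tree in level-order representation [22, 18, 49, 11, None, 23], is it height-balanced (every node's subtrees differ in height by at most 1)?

Tree (level-order array): [22, 18, 49, 11, None, 23]
Definition: a tree is height-balanced if, at every node, |h(left) - h(right)| <= 1 (empty subtree has height -1).
Bottom-up per-node check:
  node 11: h_left=-1, h_right=-1, diff=0 [OK], height=0
  node 18: h_left=0, h_right=-1, diff=1 [OK], height=1
  node 23: h_left=-1, h_right=-1, diff=0 [OK], height=0
  node 49: h_left=0, h_right=-1, diff=1 [OK], height=1
  node 22: h_left=1, h_right=1, diff=0 [OK], height=2
All nodes satisfy the balance condition.
Result: Balanced


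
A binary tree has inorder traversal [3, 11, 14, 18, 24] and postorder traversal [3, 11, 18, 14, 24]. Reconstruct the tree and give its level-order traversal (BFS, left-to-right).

Inorder:   [3, 11, 14, 18, 24]
Postorder: [3, 11, 18, 14, 24]
Algorithm: postorder visits root last, so walk postorder right-to-left;
each value is the root of the current inorder slice — split it at that
value, recurse on the right subtree first, then the left.
Recursive splits:
  root=24; inorder splits into left=[3, 11, 14, 18], right=[]
  root=14; inorder splits into left=[3, 11], right=[18]
  root=18; inorder splits into left=[], right=[]
  root=11; inorder splits into left=[3], right=[]
  root=3; inorder splits into left=[], right=[]
Reconstructed level-order: [24, 14, 11, 18, 3]


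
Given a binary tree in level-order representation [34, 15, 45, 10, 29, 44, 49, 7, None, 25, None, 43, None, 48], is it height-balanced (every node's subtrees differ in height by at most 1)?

Tree (level-order array): [34, 15, 45, 10, 29, 44, 49, 7, None, 25, None, 43, None, 48]
Definition: a tree is height-balanced if, at every node, |h(left) - h(right)| <= 1 (empty subtree has height -1).
Bottom-up per-node check:
  node 7: h_left=-1, h_right=-1, diff=0 [OK], height=0
  node 10: h_left=0, h_right=-1, diff=1 [OK], height=1
  node 25: h_left=-1, h_right=-1, diff=0 [OK], height=0
  node 29: h_left=0, h_right=-1, diff=1 [OK], height=1
  node 15: h_left=1, h_right=1, diff=0 [OK], height=2
  node 43: h_left=-1, h_right=-1, diff=0 [OK], height=0
  node 44: h_left=0, h_right=-1, diff=1 [OK], height=1
  node 48: h_left=-1, h_right=-1, diff=0 [OK], height=0
  node 49: h_left=0, h_right=-1, diff=1 [OK], height=1
  node 45: h_left=1, h_right=1, diff=0 [OK], height=2
  node 34: h_left=2, h_right=2, diff=0 [OK], height=3
All nodes satisfy the balance condition.
Result: Balanced


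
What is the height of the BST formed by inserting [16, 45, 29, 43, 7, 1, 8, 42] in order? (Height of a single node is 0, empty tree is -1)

Insertion order: [16, 45, 29, 43, 7, 1, 8, 42]
Tree (level-order array): [16, 7, 45, 1, 8, 29, None, None, None, None, None, None, 43, 42]
Compute height bottom-up (empty subtree = -1):
  height(1) = 1 + max(-1, -1) = 0
  height(8) = 1 + max(-1, -1) = 0
  height(7) = 1 + max(0, 0) = 1
  height(42) = 1 + max(-1, -1) = 0
  height(43) = 1 + max(0, -1) = 1
  height(29) = 1 + max(-1, 1) = 2
  height(45) = 1 + max(2, -1) = 3
  height(16) = 1 + max(1, 3) = 4
Height = 4


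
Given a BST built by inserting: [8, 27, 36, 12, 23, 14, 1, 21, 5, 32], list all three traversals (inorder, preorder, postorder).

Tree insertion order: [8, 27, 36, 12, 23, 14, 1, 21, 5, 32]
Tree (level-order array): [8, 1, 27, None, 5, 12, 36, None, None, None, 23, 32, None, 14, None, None, None, None, 21]
Inorder (L, root, R): [1, 5, 8, 12, 14, 21, 23, 27, 32, 36]
Preorder (root, L, R): [8, 1, 5, 27, 12, 23, 14, 21, 36, 32]
Postorder (L, R, root): [5, 1, 21, 14, 23, 12, 32, 36, 27, 8]


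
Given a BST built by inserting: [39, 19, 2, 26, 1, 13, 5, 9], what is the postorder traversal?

Tree insertion order: [39, 19, 2, 26, 1, 13, 5, 9]
Tree (level-order array): [39, 19, None, 2, 26, 1, 13, None, None, None, None, 5, None, None, 9]
Postorder traversal: [1, 9, 5, 13, 2, 26, 19, 39]


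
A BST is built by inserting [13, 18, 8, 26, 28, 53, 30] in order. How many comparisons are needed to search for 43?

Search path for 43: 13 -> 18 -> 26 -> 28 -> 53 -> 30
Found: False
Comparisons: 6


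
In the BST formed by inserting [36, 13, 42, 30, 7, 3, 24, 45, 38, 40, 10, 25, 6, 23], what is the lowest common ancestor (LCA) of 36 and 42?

Tree insertion order: [36, 13, 42, 30, 7, 3, 24, 45, 38, 40, 10, 25, 6, 23]
Tree (level-order array): [36, 13, 42, 7, 30, 38, 45, 3, 10, 24, None, None, 40, None, None, None, 6, None, None, 23, 25]
In a BST, the LCA of p=36, q=42 is the first node v on the
root-to-leaf path with p <= v <= q (go left if both < v, right if both > v).
Walk from root:
  at 36: 36 <= 36 <= 42, this is the LCA
LCA = 36


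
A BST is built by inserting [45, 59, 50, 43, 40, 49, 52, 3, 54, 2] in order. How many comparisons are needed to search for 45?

Search path for 45: 45
Found: True
Comparisons: 1


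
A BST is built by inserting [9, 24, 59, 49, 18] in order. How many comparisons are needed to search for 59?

Search path for 59: 9 -> 24 -> 59
Found: True
Comparisons: 3


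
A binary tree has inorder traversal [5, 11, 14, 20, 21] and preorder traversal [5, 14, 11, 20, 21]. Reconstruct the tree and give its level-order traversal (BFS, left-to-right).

Inorder:  [5, 11, 14, 20, 21]
Preorder: [5, 14, 11, 20, 21]
Algorithm: preorder visits root first, so consume preorder in order;
for each root, split the current inorder slice at that value into
left-subtree inorder and right-subtree inorder, then recurse.
Recursive splits:
  root=5; inorder splits into left=[], right=[11, 14, 20, 21]
  root=14; inorder splits into left=[11], right=[20, 21]
  root=11; inorder splits into left=[], right=[]
  root=20; inorder splits into left=[], right=[21]
  root=21; inorder splits into left=[], right=[]
Reconstructed level-order: [5, 14, 11, 20, 21]


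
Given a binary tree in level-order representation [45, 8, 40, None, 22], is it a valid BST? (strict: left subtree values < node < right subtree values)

Level-order array: [45, 8, 40, None, 22]
Validate using subtree bounds (lo, hi): at each node, require lo < value < hi,
then recurse left with hi=value and right with lo=value.
Preorder trace (stopping at first violation):
  at node 45 with bounds (-inf, +inf): OK
  at node 8 with bounds (-inf, 45): OK
  at node 22 with bounds (8, 45): OK
  at node 40 with bounds (45, +inf): VIOLATION
Node 40 violates its bound: not (45 < 40 < +inf).
Result: Not a valid BST


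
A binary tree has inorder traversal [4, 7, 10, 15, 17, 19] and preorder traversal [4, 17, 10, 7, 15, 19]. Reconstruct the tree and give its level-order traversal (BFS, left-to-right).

Inorder:  [4, 7, 10, 15, 17, 19]
Preorder: [4, 17, 10, 7, 15, 19]
Algorithm: preorder visits root first, so consume preorder in order;
for each root, split the current inorder slice at that value into
left-subtree inorder and right-subtree inorder, then recurse.
Recursive splits:
  root=4; inorder splits into left=[], right=[7, 10, 15, 17, 19]
  root=17; inorder splits into left=[7, 10, 15], right=[19]
  root=10; inorder splits into left=[7], right=[15]
  root=7; inorder splits into left=[], right=[]
  root=15; inorder splits into left=[], right=[]
  root=19; inorder splits into left=[], right=[]
Reconstructed level-order: [4, 17, 10, 19, 7, 15]


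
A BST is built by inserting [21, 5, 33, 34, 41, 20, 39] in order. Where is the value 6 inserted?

Starting tree (level order): [21, 5, 33, None, 20, None, 34, None, None, None, 41, 39]
Insertion path: 21 -> 5 -> 20
Result: insert 6 as left child of 20
Final tree (level order): [21, 5, 33, None, 20, None, 34, 6, None, None, 41, None, None, 39]


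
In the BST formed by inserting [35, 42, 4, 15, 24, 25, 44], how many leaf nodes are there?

Tree built from: [35, 42, 4, 15, 24, 25, 44]
Tree (level-order array): [35, 4, 42, None, 15, None, 44, None, 24, None, None, None, 25]
Rule: A leaf has 0 children.
Per-node child counts:
  node 35: 2 child(ren)
  node 4: 1 child(ren)
  node 15: 1 child(ren)
  node 24: 1 child(ren)
  node 25: 0 child(ren)
  node 42: 1 child(ren)
  node 44: 0 child(ren)
Matching nodes: [25, 44]
Count of leaf nodes: 2


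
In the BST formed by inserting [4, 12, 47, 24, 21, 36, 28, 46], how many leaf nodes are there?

Tree built from: [4, 12, 47, 24, 21, 36, 28, 46]
Tree (level-order array): [4, None, 12, None, 47, 24, None, 21, 36, None, None, 28, 46]
Rule: A leaf has 0 children.
Per-node child counts:
  node 4: 1 child(ren)
  node 12: 1 child(ren)
  node 47: 1 child(ren)
  node 24: 2 child(ren)
  node 21: 0 child(ren)
  node 36: 2 child(ren)
  node 28: 0 child(ren)
  node 46: 0 child(ren)
Matching nodes: [21, 28, 46]
Count of leaf nodes: 3


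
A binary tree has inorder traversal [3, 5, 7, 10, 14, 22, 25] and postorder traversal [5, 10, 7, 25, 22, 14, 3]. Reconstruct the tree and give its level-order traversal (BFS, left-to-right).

Inorder:   [3, 5, 7, 10, 14, 22, 25]
Postorder: [5, 10, 7, 25, 22, 14, 3]
Algorithm: postorder visits root last, so walk postorder right-to-left;
each value is the root of the current inorder slice — split it at that
value, recurse on the right subtree first, then the left.
Recursive splits:
  root=3; inorder splits into left=[], right=[5, 7, 10, 14, 22, 25]
  root=14; inorder splits into left=[5, 7, 10], right=[22, 25]
  root=22; inorder splits into left=[], right=[25]
  root=25; inorder splits into left=[], right=[]
  root=7; inorder splits into left=[5], right=[10]
  root=10; inorder splits into left=[], right=[]
  root=5; inorder splits into left=[], right=[]
Reconstructed level-order: [3, 14, 7, 22, 5, 10, 25]


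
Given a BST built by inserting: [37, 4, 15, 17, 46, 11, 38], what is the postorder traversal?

Tree insertion order: [37, 4, 15, 17, 46, 11, 38]
Tree (level-order array): [37, 4, 46, None, 15, 38, None, 11, 17]
Postorder traversal: [11, 17, 15, 4, 38, 46, 37]


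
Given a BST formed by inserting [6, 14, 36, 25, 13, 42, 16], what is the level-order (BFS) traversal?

Tree insertion order: [6, 14, 36, 25, 13, 42, 16]
Tree (level-order array): [6, None, 14, 13, 36, None, None, 25, 42, 16]
BFS from the root, enqueuing left then right child of each popped node:
  queue [6] -> pop 6, enqueue [14], visited so far: [6]
  queue [14] -> pop 14, enqueue [13, 36], visited so far: [6, 14]
  queue [13, 36] -> pop 13, enqueue [none], visited so far: [6, 14, 13]
  queue [36] -> pop 36, enqueue [25, 42], visited so far: [6, 14, 13, 36]
  queue [25, 42] -> pop 25, enqueue [16], visited so far: [6, 14, 13, 36, 25]
  queue [42, 16] -> pop 42, enqueue [none], visited so far: [6, 14, 13, 36, 25, 42]
  queue [16] -> pop 16, enqueue [none], visited so far: [6, 14, 13, 36, 25, 42, 16]
Result: [6, 14, 13, 36, 25, 42, 16]


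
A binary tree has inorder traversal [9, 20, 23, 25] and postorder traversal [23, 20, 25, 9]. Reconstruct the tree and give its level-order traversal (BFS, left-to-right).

Inorder:   [9, 20, 23, 25]
Postorder: [23, 20, 25, 9]
Algorithm: postorder visits root last, so walk postorder right-to-left;
each value is the root of the current inorder slice — split it at that
value, recurse on the right subtree first, then the left.
Recursive splits:
  root=9; inorder splits into left=[], right=[20, 23, 25]
  root=25; inorder splits into left=[20, 23], right=[]
  root=20; inorder splits into left=[], right=[23]
  root=23; inorder splits into left=[], right=[]
Reconstructed level-order: [9, 25, 20, 23]


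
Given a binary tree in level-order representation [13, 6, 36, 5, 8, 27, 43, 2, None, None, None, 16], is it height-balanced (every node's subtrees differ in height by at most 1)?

Tree (level-order array): [13, 6, 36, 5, 8, 27, 43, 2, None, None, None, 16]
Definition: a tree is height-balanced if, at every node, |h(left) - h(right)| <= 1 (empty subtree has height -1).
Bottom-up per-node check:
  node 2: h_left=-1, h_right=-1, diff=0 [OK], height=0
  node 5: h_left=0, h_right=-1, diff=1 [OK], height=1
  node 8: h_left=-1, h_right=-1, diff=0 [OK], height=0
  node 6: h_left=1, h_right=0, diff=1 [OK], height=2
  node 16: h_left=-1, h_right=-1, diff=0 [OK], height=0
  node 27: h_left=0, h_right=-1, diff=1 [OK], height=1
  node 43: h_left=-1, h_right=-1, diff=0 [OK], height=0
  node 36: h_left=1, h_right=0, diff=1 [OK], height=2
  node 13: h_left=2, h_right=2, diff=0 [OK], height=3
All nodes satisfy the balance condition.
Result: Balanced


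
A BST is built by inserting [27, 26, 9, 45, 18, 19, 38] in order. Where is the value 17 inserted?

Starting tree (level order): [27, 26, 45, 9, None, 38, None, None, 18, None, None, None, 19]
Insertion path: 27 -> 26 -> 9 -> 18
Result: insert 17 as left child of 18
Final tree (level order): [27, 26, 45, 9, None, 38, None, None, 18, None, None, 17, 19]


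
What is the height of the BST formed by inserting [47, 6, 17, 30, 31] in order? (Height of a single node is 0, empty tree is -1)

Insertion order: [47, 6, 17, 30, 31]
Tree (level-order array): [47, 6, None, None, 17, None, 30, None, 31]
Compute height bottom-up (empty subtree = -1):
  height(31) = 1 + max(-1, -1) = 0
  height(30) = 1 + max(-1, 0) = 1
  height(17) = 1 + max(-1, 1) = 2
  height(6) = 1 + max(-1, 2) = 3
  height(47) = 1 + max(3, -1) = 4
Height = 4


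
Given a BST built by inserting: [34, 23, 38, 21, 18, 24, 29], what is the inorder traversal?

Tree insertion order: [34, 23, 38, 21, 18, 24, 29]
Tree (level-order array): [34, 23, 38, 21, 24, None, None, 18, None, None, 29]
Inorder traversal: [18, 21, 23, 24, 29, 34, 38]


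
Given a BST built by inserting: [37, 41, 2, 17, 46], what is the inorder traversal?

Tree insertion order: [37, 41, 2, 17, 46]
Tree (level-order array): [37, 2, 41, None, 17, None, 46]
Inorder traversal: [2, 17, 37, 41, 46]


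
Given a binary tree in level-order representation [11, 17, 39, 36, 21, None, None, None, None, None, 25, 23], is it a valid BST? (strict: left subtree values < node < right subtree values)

Level-order array: [11, 17, 39, 36, 21, None, None, None, None, None, 25, 23]
Validate using subtree bounds (lo, hi): at each node, require lo < value < hi,
then recurse left with hi=value and right with lo=value.
Preorder trace (stopping at first violation):
  at node 11 with bounds (-inf, +inf): OK
  at node 17 with bounds (-inf, 11): VIOLATION
Node 17 violates its bound: not (-inf < 17 < 11).
Result: Not a valid BST


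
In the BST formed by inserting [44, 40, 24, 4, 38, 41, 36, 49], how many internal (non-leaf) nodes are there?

Tree built from: [44, 40, 24, 4, 38, 41, 36, 49]
Tree (level-order array): [44, 40, 49, 24, 41, None, None, 4, 38, None, None, None, None, 36]
Rule: An internal node has at least one child.
Per-node child counts:
  node 44: 2 child(ren)
  node 40: 2 child(ren)
  node 24: 2 child(ren)
  node 4: 0 child(ren)
  node 38: 1 child(ren)
  node 36: 0 child(ren)
  node 41: 0 child(ren)
  node 49: 0 child(ren)
Matching nodes: [44, 40, 24, 38]
Count of internal (non-leaf) nodes: 4


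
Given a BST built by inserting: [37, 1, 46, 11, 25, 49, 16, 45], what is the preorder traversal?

Tree insertion order: [37, 1, 46, 11, 25, 49, 16, 45]
Tree (level-order array): [37, 1, 46, None, 11, 45, 49, None, 25, None, None, None, None, 16]
Preorder traversal: [37, 1, 11, 25, 16, 46, 45, 49]


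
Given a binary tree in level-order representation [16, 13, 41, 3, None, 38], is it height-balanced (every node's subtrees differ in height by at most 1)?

Tree (level-order array): [16, 13, 41, 3, None, 38]
Definition: a tree is height-balanced if, at every node, |h(left) - h(right)| <= 1 (empty subtree has height -1).
Bottom-up per-node check:
  node 3: h_left=-1, h_right=-1, diff=0 [OK], height=0
  node 13: h_left=0, h_right=-1, diff=1 [OK], height=1
  node 38: h_left=-1, h_right=-1, diff=0 [OK], height=0
  node 41: h_left=0, h_right=-1, diff=1 [OK], height=1
  node 16: h_left=1, h_right=1, diff=0 [OK], height=2
All nodes satisfy the balance condition.
Result: Balanced


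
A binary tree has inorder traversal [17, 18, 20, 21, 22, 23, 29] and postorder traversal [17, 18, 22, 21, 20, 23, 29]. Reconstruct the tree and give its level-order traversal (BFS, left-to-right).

Inorder:   [17, 18, 20, 21, 22, 23, 29]
Postorder: [17, 18, 22, 21, 20, 23, 29]
Algorithm: postorder visits root last, so walk postorder right-to-left;
each value is the root of the current inorder slice — split it at that
value, recurse on the right subtree first, then the left.
Recursive splits:
  root=29; inorder splits into left=[17, 18, 20, 21, 22, 23], right=[]
  root=23; inorder splits into left=[17, 18, 20, 21, 22], right=[]
  root=20; inorder splits into left=[17, 18], right=[21, 22]
  root=21; inorder splits into left=[], right=[22]
  root=22; inorder splits into left=[], right=[]
  root=18; inorder splits into left=[17], right=[]
  root=17; inorder splits into left=[], right=[]
Reconstructed level-order: [29, 23, 20, 18, 21, 17, 22]


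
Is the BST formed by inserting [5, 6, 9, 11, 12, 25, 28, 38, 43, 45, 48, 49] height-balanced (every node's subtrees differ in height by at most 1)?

Tree (level-order array): [5, None, 6, None, 9, None, 11, None, 12, None, 25, None, 28, None, 38, None, 43, None, 45, None, 48, None, 49]
Definition: a tree is height-balanced if, at every node, |h(left) - h(right)| <= 1 (empty subtree has height -1).
Bottom-up per-node check:
  node 49: h_left=-1, h_right=-1, diff=0 [OK], height=0
  node 48: h_left=-1, h_right=0, diff=1 [OK], height=1
  node 45: h_left=-1, h_right=1, diff=2 [FAIL (|-1-1|=2 > 1)], height=2
  node 43: h_left=-1, h_right=2, diff=3 [FAIL (|-1-2|=3 > 1)], height=3
  node 38: h_left=-1, h_right=3, diff=4 [FAIL (|-1-3|=4 > 1)], height=4
  node 28: h_left=-1, h_right=4, diff=5 [FAIL (|-1-4|=5 > 1)], height=5
  node 25: h_left=-1, h_right=5, diff=6 [FAIL (|-1-5|=6 > 1)], height=6
  node 12: h_left=-1, h_right=6, diff=7 [FAIL (|-1-6|=7 > 1)], height=7
  node 11: h_left=-1, h_right=7, diff=8 [FAIL (|-1-7|=8 > 1)], height=8
  node 9: h_left=-1, h_right=8, diff=9 [FAIL (|-1-8|=9 > 1)], height=9
  node 6: h_left=-1, h_right=9, diff=10 [FAIL (|-1-9|=10 > 1)], height=10
  node 5: h_left=-1, h_right=10, diff=11 [FAIL (|-1-10|=11 > 1)], height=11
Node 45 violates the condition: |-1 - 1| = 2 > 1.
Result: Not balanced


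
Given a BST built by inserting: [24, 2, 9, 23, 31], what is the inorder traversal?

Tree insertion order: [24, 2, 9, 23, 31]
Tree (level-order array): [24, 2, 31, None, 9, None, None, None, 23]
Inorder traversal: [2, 9, 23, 24, 31]


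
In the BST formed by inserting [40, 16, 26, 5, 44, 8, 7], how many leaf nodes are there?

Tree built from: [40, 16, 26, 5, 44, 8, 7]
Tree (level-order array): [40, 16, 44, 5, 26, None, None, None, 8, None, None, 7]
Rule: A leaf has 0 children.
Per-node child counts:
  node 40: 2 child(ren)
  node 16: 2 child(ren)
  node 5: 1 child(ren)
  node 8: 1 child(ren)
  node 7: 0 child(ren)
  node 26: 0 child(ren)
  node 44: 0 child(ren)
Matching nodes: [7, 26, 44]
Count of leaf nodes: 3


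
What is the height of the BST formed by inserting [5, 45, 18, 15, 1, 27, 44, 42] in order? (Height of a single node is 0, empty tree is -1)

Insertion order: [5, 45, 18, 15, 1, 27, 44, 42]
Tree (level-order array): [5, 1, 45, None, None, 18, None, 15, 27, None, None, None, 44, 42]
Compute height bottom-up (empty subtree = -1):
  height(1) = 1 + max(-1, -1) = 0
  height(15) = 1 + max(-1, -1) = 0
  height(42) = 1 + max(-1, -1) = 0
  height(44) = 1 + max(0, -1) = 1
  height(27) = 1 + max(-1, 1) = 2
  height(18) = 1 + max(0, 2) = 3
  height(45) = 1 + max(3, -1) = 4
  height(5) = 1 + max(0, 4) = 5
Height = 5


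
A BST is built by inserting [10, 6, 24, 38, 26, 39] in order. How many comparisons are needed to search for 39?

Search path for 39: 10 -> 24 -> 38 -> 39
Found: True
Comparisons: 4


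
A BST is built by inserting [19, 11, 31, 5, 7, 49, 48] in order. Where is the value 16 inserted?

Starting tree (level order): [19, 11, 31, 5, None, None, 49, None, 7, 48]
Insertion path: 19 -> 11
Result: insert 16 as right child of 11
Final tree (level order): [19, 11, 31, 5, 16, None, 49, None, 7, None, None, 48]


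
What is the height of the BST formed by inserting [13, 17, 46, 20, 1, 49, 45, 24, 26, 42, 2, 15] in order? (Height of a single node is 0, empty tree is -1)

Insertion order: [13, 17, 46, 20, 1, 49, 45, 24, 26, 42, 2, 15]
Tree (level-order array): [13, 1, 17, None, 2, 15, 46, None, None, None, None, 20, 49, None, 45, None, None, 24, None, None, 26, None, 42]
Compute height bottom-up (empty subtree = -1):
  height(2) = 1 + max(-1, -1) = 0
  height(1) = 1 + max(-1, 0) = 1
  height(15) = 1 + max(-1, -1) = 0
  height(42) = 1 + max(-1, -1) = 0
  height(26) = 1 + max(-1, 0) = 1
  height(24) = 1 + max(-1, 1) = 2
  height(45) = 1 + max(2, -1) = 3
  height(20) = 1 + max(-1, 3) = 4
  height(49) = 1 + max(-1, -1) = 0
  height(46) = 1 + max(4, 0) = 5
  height(17) = 1 + max(0, 5) = 6
  height(13) = 1 + max(1, 6) = 7
Height = 7


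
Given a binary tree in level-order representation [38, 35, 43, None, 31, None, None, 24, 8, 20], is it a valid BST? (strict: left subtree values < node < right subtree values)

Level-order array: [38, 35, 43, None, 31, None, None, 24, 8, 20]
Validate using subtree bounds (lo, hi): at each node, require lo < value < hi,
then recurse left with hi=value and right with lo=value.
Preorder trace (stopping at first violation):
  at node 38 with bounds (-inf, +inf): OK
  at node 35 with bounds (-inf, 38): OK
  at node 31 with bounds (35, 38): VIOLATION
Node 31 violates its bound: not (35 < 31 < 38).
Result: Not a valid BST


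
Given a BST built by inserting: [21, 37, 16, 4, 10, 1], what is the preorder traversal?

Tree insertion order: [21, 37, 16, 4, 10, 1]
Tree (level-order array): [21, 16, 37, 4, None, None, None, 1, 10]
Preorder traversal: [21, 16, 4, 1, 10, 37]


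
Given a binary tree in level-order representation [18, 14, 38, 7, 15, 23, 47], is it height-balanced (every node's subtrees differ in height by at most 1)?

Tree (level-order array): [18, 14, 38, 7, 15, 23, 47]
Definition: a tree is height-balanced if, at every node, |h(left) - h(right)| <= 1 (empty subtree has height -1).
Bottom-up per-node check:
  node 7: h_left=-1, h_right=-1, diff=0 [OK], height=0
  node 15: h_left=-1, h_right=-1, diff=0 [OK], height=0
  node 14: h_left=0, h_right=0, diff=0 [OK], height=1
  node 23: h_left=-1, h_right=-1, diff=0 [OK], height=0
  node 47: h_left=-1, h_right=-1, diff=0 [OK], height=0
  node 38: h_left=0, h_right=0, diff=0 [OK], height=1
  node 18: h_left=1, h_right=1, diff=0 [OK], height=2
All nodes satisfy the balance condition.
Result: Balanced


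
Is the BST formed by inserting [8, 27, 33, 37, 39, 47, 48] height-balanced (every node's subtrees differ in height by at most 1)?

Tree (level-order array): [8, None, 27, None, 33, None, 37, None, 39, None, 47, None, 48]
Definition: a tree is height-balanced if, at every node, |h(left) - h(right)| <= 1 (empty subtree has height -1).
Bottom-up per-node check:
  node 48: h_left=-1, h_right=-1, diff=0 [OK], height=0
  node 47: h_left=-1, h_right=0, diff=1 [OK], height=1
  node 39: h_left=-1, h_right=1, diff=2 [FAIL (|-1-1|=2 > 1)], height=2
  node 37: h_left=-1, h_right=2, diff=3 [FAIL (|-1-2|=3 > 1)], height=3
  node 33: h_left=-1, h_right=3, diff=4 [FAIL (|-1-3|=4 > 1)], height=4
  node 27: h_left=-1, h_right=4, diff=5 [FAIL (|-1-4|=5 > 1)], height=5
  node 8: h_left=-1, h_right=5, diff=6 [FAIL (|-1-5|=6 > 1)], height=6
Node 39 violates the condition: |-1 - 1| = 2 > 1.
Result: Not balanced


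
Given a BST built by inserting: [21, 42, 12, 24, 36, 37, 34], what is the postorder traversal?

Tree insertion order: [21, 42, 12, 24, 36, 37, 34]
Tree (level-order array): [21, 12, 42, None, None, 24, None, None, 36, 34, 37]
Postorder traversal: [12, 34, 37, 36, 24, 42, 21]


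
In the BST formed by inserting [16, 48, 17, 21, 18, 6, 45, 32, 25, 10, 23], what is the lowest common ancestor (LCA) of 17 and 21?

Tree insertion order: [16, 48, 17, 21, 18, 6, 45, 32, 25, 10, 23]
Tree (level-order array): [16, 6, 48, None, 10, 17, None, None, None, None, 21, 18, 45, None, None, 32, None, 25, None, 23]
In a BST, the LCA of p=17, q=21 is the first node v on the
root-to-leaf path with p <= v <= q (go left if both < v, right if both > v).
Walk from root:
  at 16: both 17 and 21 > 16, go right
  at 48: both 17 and 21 < 48, go left
  at 17: 17 <= 17 <= 21, this is the LCA
LCA = 17


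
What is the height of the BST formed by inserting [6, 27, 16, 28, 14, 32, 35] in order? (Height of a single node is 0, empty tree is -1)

Insertion order: [6, 27, 16, 28, 14, 32, 35]
Tree (level-order array): [6, None, 27, 16, 28, 14, None, None, 32, None, None, None, 35]
Compute height bottom-up (empty subtree = -1):
  height(14) = 1 + max(-1, -1) = 0
  height(16) = 1 + max(0, -1) = 1
  height(35) = 1 + max(-1, -1) = 0
  height(32) = 1 + max(-1, 0) = 1
  height(28) = 1 + max(-1, 1) = 2
  height(27) = 1 + max(1, 2) = 3
  height(6) = 1 + max(-1, 3) = 4
Height = 4


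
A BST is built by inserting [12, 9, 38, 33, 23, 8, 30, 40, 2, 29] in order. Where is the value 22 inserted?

Starting tree (level order): [12, 9, 38, 8, None, 33, 40, 2, None, 23, None, None, None, None, None, None, 30, 29]
Insertion path: 12 -> 38 -> 33 -> 23
Result: insert 22 as left child of 23
Final tree (level order): [12, 9, 38, 8, None, 33, 40, 2, None, 23, None, None, None, None, None, 22, 30, None, None, 29]


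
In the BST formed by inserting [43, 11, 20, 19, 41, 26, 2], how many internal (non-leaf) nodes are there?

Tree built from: [43, 11, 20, 19, 41, 26, 2]
Tree (level-order array): [43, 11, None, 2, 20, None, None, 19, 41, None, None, 26]
Rule: An internal node has at least one child.
Per-node child counts:
  node 43: 1 child(ren)
  node 11: 2 child(ren)
  node 2: 0 child(ren)
  node 20: 2 child(ren)
  node 19: 0 child(ren)
  node 41: 1 child(ren)
  node 26: 0 child(ren)
Matching nodes: [43, 11, 20, 41]
Count of internal (non-leaf) nodes: 4


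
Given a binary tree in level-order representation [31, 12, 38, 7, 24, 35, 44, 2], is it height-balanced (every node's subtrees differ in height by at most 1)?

Tree (level-order array): [31, 12, 38, 7, 24, 35, 44, 2]
Definition: a tree is height-balanced if, at every node, |h(left) - h(right)| <= 1 (empty subtree has height -1).
Bottom-up per-node check:
  node 2: h_left=-1, h_right=-1, diff=0 [OK], height=0
  node 7: h_left=0, h_right=-1, diff=1 [OK], height=1
  node 24: h_left=-1, h_right=-1, diff=0 [OK], height=0
  node 12: h_left=1, h_right=0, diff=1 [OK], height=2
  node 35: h_left=-1, h_right=-1, diff=0 [OK], height=0
  node 44: h_left=-1, h_right=-1, diff=0 [OK], height=0
  node 38: h_left=0, h_right=0, diff=0 [OK], height=1
  node 31: h_left=2, h_right=1, diff=1 [OK], height=3
All nodes satisfy the balance condition.
Result: Balanced


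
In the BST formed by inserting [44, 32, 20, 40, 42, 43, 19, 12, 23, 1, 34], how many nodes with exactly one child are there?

Tree built from: [44, 32, 20, 40, 42, 43, 19, 12, 23, 1, 34]
Tree (level-order array): [44, 32, None, 20, 40, 19, 23, 34, 42, 12, None, None, None, None, None, None, 43, 1]
Rule: These are nodes with exactly 1 non-null child.
Per-node child counts:
  node 44: 1 child(ren)
  node 32: 2 child(ren)
  node 20: 2 child(ren)
  node 19: 1 child(ren)
  node 12: 1 child(ren)
  node 1: 0 child(ren)
  node 23: 0 child(ren)
  node 40: 2 child(ren)
  node 34: 0 child(ren)
  node 42: 1 child(ren)
  node 43: 0 child(ren)
Matching nodes: [44, 19, 12, 42]
Count of nodes with exactly one child: 4


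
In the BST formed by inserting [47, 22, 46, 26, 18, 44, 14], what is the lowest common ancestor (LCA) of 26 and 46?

Tree insertion order: [47, 22, 46, 26, 18, 44, 14]
Tree (level-order array): [47, 22, None, 18, 46, 14, None, 26, None, None, None, None, 44]
In a BST, the LCA of p=26, q=46 is the first node v on the
root-to-leaf path with p <= v <= q (go left if both < v, right if both > v).
Walk from root:
  at 47: both 26 and 46 < 47, go left
  at 22: both 26 and 46 > 22, go right
  at 46: 26 <= 46 <= 46, this is the LCA
LCA = 46


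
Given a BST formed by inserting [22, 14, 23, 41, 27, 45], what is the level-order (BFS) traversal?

Tree insertion order: [22, 14, 23, 41, 27, 45]
Tree (level-order array): [22, 14, 23, None, None, None, 41, 27, 45]
BFS from the root, enqueuing left then right child of each popped node:
  queue [22] -> pop 22, enqueue [14, 23], visited so far: [22]
  queue [14, 23] -> pop 14, enqueue [none], visited so far: [22, 14]
  queue [23] -> pop 23, enqueue [41], visited so far: [22, 14, 23]
  queue [41] -> pop 41, enqueue [27, 45], visited so far: [22, 14, 23, 41]
  queue [27, 45] -> pop 27, enqueue [none], visited so far: [22, 14, 23, 41, 27]
  queue [45] -> pop 45, enqueue [none], visited so far: [22, 14, 23, 41, 27, 45]
Result: [22, 14, 23, 41, 27, 45]


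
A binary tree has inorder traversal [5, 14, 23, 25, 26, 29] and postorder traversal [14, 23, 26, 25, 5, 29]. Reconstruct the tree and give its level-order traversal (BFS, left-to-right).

Inorder:   [5, 14, 23, 25, 26, 29]
Postorder: [14, 23, 26, 25, 5, 29]
Algorithm: postorder visits root last, so walk postorder right-to-left;
each value is the root of the current inorder slice — split it at that
value, recurse on the right subtree first, then the left.
Recursive splits:
  root=29; inorder splits into left=[5, 14, 23, 25, 26], right=[]
  root=5; inorder splits into left=[], right=[14, 23, 25, 26]
  root=25; inorder splits into left=[14, 23], right=[26]
  root=26; inorder splits into left=[], right=[]
  root=23; inorder splits into left=[14], right=[]
  root=14; inorder splits into left=[], right=[]
Reconstructed level-order: [29, 5, 25, 23, 26, 14]


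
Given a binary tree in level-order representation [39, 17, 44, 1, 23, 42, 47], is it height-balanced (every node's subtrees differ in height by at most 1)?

Tree (level-order array): [39, 17, 44, 1, 23, 42, 47]
Definition: a tree is height-balanced if, at every node, |h(left) - h(right)| <= 1 (empty subtree has height -1).
Bottom-up per-node check:
  node 1: h_left=-1, h_right=-1, diff=0 [OK], height=0
  node 23: h_left=-1, h_right=-1, diff=0 [OK], height=0
  node 17: h_left=0, h_right=0, diff=0 [OK], height=1
  node 42: h_left=-1, h_right=-1, diff=0 [OK], height=0
  node 47: h_left=-1, h_right=-1, diff=0 [OK], height=0
  node 44: h_left=0, h_right=0, diff=0 [OK], height=1
  node 39: h_left=1, h_right=1, diff=0 [OK], height=2
All nodes satisfy the balance condition.
Result: Balanced


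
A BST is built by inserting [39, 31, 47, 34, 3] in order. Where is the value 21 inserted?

Starting tree (level order): [39, 31, 47, 3, 34]
Insertion path: 39 -> 31 -> 3
Result: insert 21 as right child of 3
Final tree (level order): [39, 31, 47, 3, 34, None, None, None, 21]


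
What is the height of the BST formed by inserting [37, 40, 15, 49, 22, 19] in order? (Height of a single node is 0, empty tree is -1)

Insertion order: [37, 40, 15, 49, 22, 19]
Tree (level-order array): [37, 15, 40, None, 22, None, 49, 19]
Compute height bottom-up (empty subtree = -1):
  height(19) = 1 + max(-1, -1) = 0
  height(22) = 1 + max(0, -1) = 1
  height(15) = 1 + max(-1, 1) = 2
  height(49) = 1 + max(-1, -1) = 0
  height(40) = 1 + max(-1, 0) = 1
  height(37) = 1 + max(2, 1) = 3
Height = 3


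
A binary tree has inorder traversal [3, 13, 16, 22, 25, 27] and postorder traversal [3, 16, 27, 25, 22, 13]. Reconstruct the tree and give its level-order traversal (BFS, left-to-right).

Inorder:   [3, 13, 16, 22, 25, 27]
Postorder: [3, 16, 27, 25, 22, 13]
Algorithm: postorder visits root last, so walk postorder right-to-left;
each value is the root of the current inorder slice — split it at that
value, recurse on the right subtree first, then the left.
Recursive splits:
  root=13; inorder splits into left=[3], right=[16, 22, 25, 27]
  root=22; inorder splits into left=[16], right=[25, 27]
  root=25; inorder splits into left=[], right=[27]
  root=27; inorder splits into left=[], right=[]
  root=16; inorder splits into left=[], right=[]
  root=3; inorder splits into left=[], right=[]
Reconstructed level-order: [13, 3, 22, 16, 25, 27]


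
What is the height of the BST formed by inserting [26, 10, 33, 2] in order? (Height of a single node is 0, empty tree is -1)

Insertion order: [26, 10, 33, 2]
Tree (level-order array): [26, 10, 33, 2]
Compute height bottom-up (empty subtree = -1):
  height(2) = 1 + max(-1, -1) = 0
  height(10) = 1 + max(0, -1) = 1
  height(33) = 1 + max(-1, -1) = 0
  height(26) = 1 + max(1, 0) = 2
Height = 2


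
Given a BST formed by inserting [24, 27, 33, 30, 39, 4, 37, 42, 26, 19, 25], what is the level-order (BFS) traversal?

Tree insertion order: [24, 27, 33, 30, 39, 4, 37, 42, 26, 19, 25]
Tree (level-order array): [24, 4, 27, None, 19, 26, 33, None, None, 25, None, 30, 39, None, None, None, None, 37, 42]
BFS from the root, enqueuing left then right child of each popped node:
  queue [24] -> pop 24, enqueue [4, 27], visited so far: [24]
  queue [4, 27] -> pop 4, enqueue [19], visited so far: [24, 4]
  queue [27, 19] -> pop 27, enqueue [26, 33], visited so far: [24, 4, 27]
  queue [19, 26, 33] -> pop 19, enqueue [none], visited so far: [24, 4, 27, 19]
  queue [26, 33] -> pop 26, enqueue [25], visited so far: [24, 4, 27, 19, 26]
  queue [33, 25] -> pop 33, enqueue [30, 39], visited so far: [24, 4, 27, 19, 26, 33]
  queue [25, 30, 39] -> pop 25, enqueue [none], visited so far: [24, 4, 27, 19, 26, 33, 25]
  queue [30, 39] -> pop 30, enqueue [none], visited so far: [24, 4, 27, 19, 26, 33, 25, 30]
  queue [39] -> pop 39, enqueue [37, 42], visited so far: [24, 4, 27, 19, 26, 33, 25, 30, 39]
  queue [37, 42] -> pop 37, enqueue [none], visited so far: [24, 4, 27, 19, 26, 33, 25, 30, 39, 37]
  queue [42] -> pop 42, enqueue [none], visited so far: [24, 4, 27, 19, 26, 33, 25, 30, 39, 37, 42]
Result: [24, 4, 27, 19, 26, 33, 25, 30, 39, 37, 42]


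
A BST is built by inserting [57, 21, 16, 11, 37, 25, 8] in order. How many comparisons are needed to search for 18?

Search path for 18: 57 -> 21 -> 16
Found: False
Comparisons: 3


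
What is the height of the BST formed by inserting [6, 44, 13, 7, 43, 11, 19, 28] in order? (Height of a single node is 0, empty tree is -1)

Insertion order: [6, 44, 13, 7, 43, 11, 19, 28]
Tree (level-order array): [6, None, 44, 13, None, 7, 43, None, 11, 19, None, None, None, None, 28]
Compute height bottom-up (empty subtree = -1):
  height(11) = 1 + max(-1, -1) = 0
  height(7) = 1 + max(-1, 0) = 1
  height(28) = 1 + max(-1, -1) = 0
  height(19) = 1 + max(-1, 0) = 1
  height(43) = 1 + max(1, -1) = 2
  height(13) = 1 + max(1, 2) = 3
  height(44) = 1 + max(3, -1) = 4
  height(6) = 1 + max(-1, 4) = 5
Height = 5
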